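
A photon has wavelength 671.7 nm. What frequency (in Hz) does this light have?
4.4632e+14 Hz

Using the wave equation: c = fλ

Solving for frequency:
f = c/λ = (3×10⁸ m/s) / (671.7×10⁻⁹ m)
f = 4.4632e+14 Hz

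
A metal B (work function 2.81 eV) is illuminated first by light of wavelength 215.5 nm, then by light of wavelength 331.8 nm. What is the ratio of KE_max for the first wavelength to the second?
3.1761

Using Einstein's equation: KE_max = hc/λ - φ

For λ₁ = 215.5 nm:
E₁ = hc/λ₁ = 5.7533 eV
KE₁ = E₁ - φ = 5.7533 - 2.81 = 2.9433 eV

For λ₂ = 331.8 nm:
E₂ = hc/λ₂ = 3.7367 eV
KE₂ = E₂ - φ = 3.7367 - 2.81 = 0.9267 eV

Ratio: KE₁/KE₂ = 2.9433/0.9267 = 3.1761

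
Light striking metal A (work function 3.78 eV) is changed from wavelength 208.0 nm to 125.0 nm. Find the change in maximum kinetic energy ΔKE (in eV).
3.9580 eV

Using Einstein's equation: KE_max = hc/λ - φ

For λ₁ = 208.0 nm:
KE₁ = hc/λ₁ - φ = 5.9608 - 3.78 = 2.1808 eV

For λ₂ = 125.0 nm:
KE₂ = hc/λ₂ - φ = 9.9187 - 3.78 = 6.1387 eV

Change in KE:
ΔKE = KE₂ - KE₁ = 6.1387 - 2.1808 = 3.9580 eV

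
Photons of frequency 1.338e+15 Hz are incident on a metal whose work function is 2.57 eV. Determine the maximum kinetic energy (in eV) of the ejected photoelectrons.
2.9635 eV

Using Einstein's photoelectric equation: KE_max = hf - φ

First, calculate the photon energy:
E_photon = hf = (6.626×10⁻³⁴ J·s)(1.338e+15 Hz)
E_photon = 5.5335 eV

Then, the maximum kinetic energy:
KE_max = E_photon - φ = 5.5335 eV - 2.57 eV = 2.9635 eV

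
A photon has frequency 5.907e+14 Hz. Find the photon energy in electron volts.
2.4429 eV

Using E = hf:

E = hf = (6.626×10⁻³⁴ J·s)(5.907e+14 Hz)
E = 2.4429 eV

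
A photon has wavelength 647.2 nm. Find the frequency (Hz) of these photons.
4.6321e+14 Hz

Using the wave equation: c = fλ

Solving for frequency:
f = c/λ = (3×10⁸ m/s) / (647.2×10⁻⁹ m)
f = 4.6321e+14 Hz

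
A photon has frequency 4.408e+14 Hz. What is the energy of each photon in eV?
1.8230 eV

Using E = hf:

E = hf = (6.626×10⁻³⁴ J·s)(4.408e+14 Hz)
E = 1.8230 eV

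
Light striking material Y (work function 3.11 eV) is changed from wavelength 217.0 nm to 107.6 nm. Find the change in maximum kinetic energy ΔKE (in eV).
5.8091 eV

Using Einstein's equation: KE_max = hc/λ - φ

For λ₁ = 217.0 nm:
KE₁ = hc/λ₁ - φ = 5.7136 - 3.11 = 2.6036 eV

For λ₂ = 107.6 nm:
KE₂ = hc/λ₂ - φ = 11.5227 - 3.11 = 8.4127 eV

Change in KE:
ΔKE = KE₂ - KE₁ = 8.4127 - 2.6036 = 5.8091 eV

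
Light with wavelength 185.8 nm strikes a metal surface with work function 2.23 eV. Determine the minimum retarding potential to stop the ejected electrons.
4.4430 V

The stopping potential V_s satisfies: eV_s = KE_max

First, find KE_max using Einstein's equation:
E_photon = hc/λ = 6.6730 eV
KE_max = E_photon - φ = 6.6730 - 2.23 = 4.4430 eV

Since eV_s = KE_max:
V_s = KE_max/e = 4.4430 V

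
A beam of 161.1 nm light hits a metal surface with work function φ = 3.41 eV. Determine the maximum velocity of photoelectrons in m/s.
1.2279e+06 m/s

First, find the maximum kinetic energy:
E_photon = hc/λ = 7.6961 eV
KE_max = E_photon - φ = 7.6961 - 3.41 = 4.2861 eV

Convert to Joules: KE_max = 4.2861 × 1.602×10⁻¹⁹ J = 6.8671e-19 J

Then use KE = ½mv² to find velocity:
v = √(2·KE/m) = √(2 × 6.8671e-19 J / 9.109e-31 kg)
v = 1.2279e+06 m/s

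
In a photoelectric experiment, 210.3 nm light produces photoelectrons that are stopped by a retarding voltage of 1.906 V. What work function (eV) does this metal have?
3.99 eV

The stopping potential gives the maximum kinetic energy: KE_max = eV_s = 1.906 eV

From Einstein's photoelectric equation: KE_max = hc/λ - φ
Rearranging: φ = hc/λ - KE_max

Calculate photon energy:
E_photon = hc/λ = (6.626×10⁻³⁴ J·s)(3×10⁸ m/s) / (210.3×10⁻⁹ m) = 5.8956 eV

Therefore:
φ = 5.8956 - 1.906 = 3.99 eV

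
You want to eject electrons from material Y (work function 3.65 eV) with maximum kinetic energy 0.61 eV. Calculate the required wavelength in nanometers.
291.04 nm

From Einstein's equation: KE_max = hc/λ - φ

Rearranging for λ:
hc/λ = KE_max + φ
λ = hc/(KE_max + φ)

Required photon energy:
E_photon = KE_max + φ = 0.61 + 3.65 = 4.26 eV

Required wavelength:
λ = hc/E_photon = (6.626×10⁻³⁴)(3×10⁸) / (4.26 × 1.602×10⁻¹⁹)
λ = 291.04 nm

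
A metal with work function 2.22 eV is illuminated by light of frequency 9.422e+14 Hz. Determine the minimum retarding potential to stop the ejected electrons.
1.6766 V

The stopping potential V_s satisfies: eV_s = KE_max

First, find KE_max using Einstein's equation:
E_photon = hf = (6.626×10⁻³⁴ J·s)(9.422e+14 Hz) = 3.8966 eV
KE_max = E_photon - φ = 3.8966 - 2.22 = 1.6766 eV

Since eV_s = KE_max:
V_s = KE_max/e = 1.6766 V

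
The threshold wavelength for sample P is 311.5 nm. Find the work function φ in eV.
3.98 eV

At the threshold wavelength, photon energy equals work function:
φ = hc/λ₀

Calculating:
φ = (6.626×10⁻³⁴ J·s)(3×10⁸ m/s) / (311.5×10⁻⁹ m)
φ = 3.98 eV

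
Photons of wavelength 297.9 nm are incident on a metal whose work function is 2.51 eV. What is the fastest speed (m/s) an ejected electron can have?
7.6229e+05 m/s

First, find the maximum kinetic energy:
E_photon = hc/λ = 4.1619 eV
KE_max = E_photon - φ = 4.1619 - 2.51 = 1.6519 eV

Convert to Joules: KE_max = 1.6519 × 1.602×10⁻¹⁹ J = 2.6467e-19 J

Then use KE = ½mv² to find velocity:
v = √(2·KE/m) = √(2 × 2.6467e-19 J / 9.109e-31 kg)
v = 7.6229e+05 m/s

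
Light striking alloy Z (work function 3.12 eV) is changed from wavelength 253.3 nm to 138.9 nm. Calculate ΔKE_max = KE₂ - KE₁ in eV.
4.0314 eV

Using Einstein's equation: KE_max = hc/λ - φ

For λ₁ = 253.3 nm:
KE₁ = hc/λ₁ - φ = 4.8948 - 3.12 = 1.7748 eV

For λ₂ = 138.9 nm:
KE₂ = hc/λ₂ - φ = 8.9261 - 3.12 = 5.8061 eV

Change in KE:
ΔKE = KE₂ - KE₁ = 5.8061 - 1.7748 = 4.0314 eV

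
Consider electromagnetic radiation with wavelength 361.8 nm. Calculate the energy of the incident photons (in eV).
3.4269 eV

Using E = hf = hc/λ:

E = hc/λ = (6.626×10⁻³⁴ J·s)(3×10⁸ m/s) / (361.8×10⁻⁹ m)
E = 3.4269 eV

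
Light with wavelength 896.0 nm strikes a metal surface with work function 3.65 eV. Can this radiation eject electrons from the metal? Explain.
No

For photoemission, the photon energy must exceed the work function.

Photon energy: E = hc/λ = 1.3838 eV
Work function: φ = 3.65 eV

Since E_photon (1.3838 eV) < φ (3.65 eV), photoemission will NOT occur.
The threshold wavelength is λ₀ = hc/φ = 339.7 nm.
Since 896.0 nm > 339.7 nm, the photons lack sufficient energy.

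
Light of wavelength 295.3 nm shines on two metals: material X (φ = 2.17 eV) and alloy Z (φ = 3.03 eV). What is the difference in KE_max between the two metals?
0.8600 eV

Using KE_max = hc/λ - φ for each metal:

Photon energy: E = hc/λ = 4.1986 eV

For material X (φ₁ = 2.17 eV):
KE₁ = E - φ₁ = 4.1986 - 2.17 = 2.0286 eV

For alloy Z (φ₂ = 3.03 eV):
KE₂ = E - φ₂ = 4.1986 - 3.03 = 1.1686 eV

Difference:
ΔKE = KE₁ - KE₂ = 2.0286 - 1.1686 = 0.8600 eV

Note: The difference equals the difference in work functions: 3.03 - 2.17 = 0.86 eV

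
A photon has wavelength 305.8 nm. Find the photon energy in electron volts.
4.0544 eV

Using E = hf = hc/λ:

E = hc/λ = (6.626×10⁻³⁴ J·s)(3×10⁸ m/s) / (305.8×10⁻⁹ m)
E = 4.0544 eV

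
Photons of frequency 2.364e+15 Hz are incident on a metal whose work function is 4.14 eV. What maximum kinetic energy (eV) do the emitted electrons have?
5.6367 eV

Using Einstein's photoelectric equation: KE_max = hf - φ

First, calculate the photon energy:
E_photon = hf = (6.626×10⁻³⁴ J·s)(2.364e+15 Hz)
E_photon = 9.7767 eV

Then, the maximum kinetic energy:
KE_max = E_photon - φ = 9.7767 eV - 4.14 eV = 5.6367 eV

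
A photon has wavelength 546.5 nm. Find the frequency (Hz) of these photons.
5.4857e+14 Hz

Using the wave equation: c = fλ

Solving for frequency:
f = c/λ = (3×10⁸ m/s) / (546.5×10⁻⁹ m)
f = 5.4857e+14 Hz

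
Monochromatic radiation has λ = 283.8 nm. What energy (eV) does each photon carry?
4.3687 eV

Using E = hf = hc/λ:

E = hc/λ = (6.626×10⁻³⁴ J·s)(3×10⁸ m/s) / (283.8×10⁻⁹ m)
E = 4.3687 eV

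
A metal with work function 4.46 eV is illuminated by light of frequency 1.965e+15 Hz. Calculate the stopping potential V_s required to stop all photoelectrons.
3.6666 V

The stopping potential V_s satisfies: eV_s = KE_max

First, find KE_max using Einstein's equation:
E_photon = hf = (6.626×10⁻³⁴ J·s)(1.965e+15 Hz) = 8.1266 eV
KE_max = E_photon - φ = 8.1266 - 4.46 = 3.6666 eV

Since eV_s = KE_max:
V_s = KE_max/e = 3.6666 V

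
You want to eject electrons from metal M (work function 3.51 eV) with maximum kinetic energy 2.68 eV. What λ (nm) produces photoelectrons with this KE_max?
200.30 nm

From Einstein's equation: KE_max = hc/λ - φ

Rearranging for λ:
hc/λ = KE_max + φ
λ = hc/(KE_max + φ)

Required photon energy:
E_photon = KE_max + φ = 2.68 + 3.51 = 6.19 eV

Required wavelength:
λ = hc/E_photon = (6.626×10⁻³⁴)(3×10⁸) / (6.19 × 1.602×10⁻¹⁹)
λ = 200.30 nm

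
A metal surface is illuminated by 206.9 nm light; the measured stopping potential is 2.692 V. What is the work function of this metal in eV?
3.30 eV

The stopping potential gives the maximum kinetic energy: KE_max = eV_s = 2.692 eV

From Einstein's photoelectric equation: KE_max = hc/λ - φ
Rearranging: φ = hc/λ - KE_max

Calculate photon energy:
E_photon = hc/λ = (6.626×10⁻³⁴ J·s)(3×10⁸ m/s) / (206.9×10⁻⁹ m) = 5.9925 eV

Therefore:
φ = 5.9925 - 2.692 = 3.30 eV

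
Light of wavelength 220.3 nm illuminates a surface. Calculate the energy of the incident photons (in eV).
5.6280 eV

Using E = hf = hc/λ:

E = hc/λ = (6.626×10⁻³⁴ J·s)(3×10⁸ m/s) / (220.3×10⁻⁹ m)
E = 5.6280 eV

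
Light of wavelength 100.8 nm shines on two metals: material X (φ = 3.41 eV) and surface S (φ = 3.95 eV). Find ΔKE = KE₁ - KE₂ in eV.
0.5400 eV

Using KE_max = hc/λ - φ for each metal:

Photon energy: E = hc/λ = 12.3000 eV

For material X (φ₁ = 3.41 eV):
KE₁ = E - φ₁ = 12.3000 - 3.41 = 8.8900 eV

For surface S (φ₂ = 3.95 eV):
KE₂ = E - φ₂ = 12.3000 - 3.95 = 8.3500 eV

Difference:
ΔKE = KE₁ - KE₂ = 8.8900 - 8.3500 = 0.5400 eV

Note: The difference equals the difference in work functions: 3.95 - 3.41 = 0.54 eV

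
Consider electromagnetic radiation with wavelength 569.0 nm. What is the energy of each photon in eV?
2.1790 eV

Using E = hf = hc/λ:

E = hc/λ = (6.626×10⁻³⁴ J·s)(3×10⁸ m/s) / (569.0×10⁻⁹ m)
E = 2.1790 eV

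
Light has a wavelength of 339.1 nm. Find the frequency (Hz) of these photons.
8.8408e+14 Hz

Using the wave equation: c = fλ

Solving for frequency:
f = c/λ = (3×10⁸ m/s) / (339.1×10⁻⁹ m)
f = 8.8408e+14 Hz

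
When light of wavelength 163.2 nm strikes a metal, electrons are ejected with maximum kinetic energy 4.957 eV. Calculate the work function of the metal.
2.64 eV

From Einstein's photoelectric equation: KE_max = hf - φ = hc/λ - φ

Rearranging for φ:
φ = hc/λ - KE_max

Calculate photon energy:
E_photon = hc/λ = 7.5971 eV

Therefore:
φ = 7.5971 - 4.957 = 2.64 eV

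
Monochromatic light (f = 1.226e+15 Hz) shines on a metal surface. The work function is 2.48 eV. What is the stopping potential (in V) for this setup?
2.5903 V

The stopping potential V_s satisfies: eV_s = KE_max

First, find KE_max using Einstein's equation:
E_photon = hf = (6.626×10⁻³⁴ J·s)(1.226e+15 Hz) = 5.0703 eV
KE_max = E_photon - φ = 5.0703 - 2.48 = 2.5903 eV

Since eV_s = KE_max:
V_s = KE_max/e = 2.5903 V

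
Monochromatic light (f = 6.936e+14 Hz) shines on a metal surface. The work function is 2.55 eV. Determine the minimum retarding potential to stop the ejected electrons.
0.3185 V

The stopping potential V_s satisfies: eV_s = KE_max

First, find KE_max using Einstein's equation:
E_photon = hf = (6.626×10⁻³⁴ J·s)(6.936e+14 Hz) = 2.8685 eV
KE_max = E_photon - φ = 2.8685 - 2.55 = 0.3185 eV

Since eV_s = KE_max:
V_s = KE_max/e = 0.3185 V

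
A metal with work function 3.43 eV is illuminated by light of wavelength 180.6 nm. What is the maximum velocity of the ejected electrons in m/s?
1.0993e+06 m/s

First, find the maximum kinetic energy:
E_photon = hc/λ = 6.8651 eV
KE_max = E_photon - φ = 6.8651 - 3.43 = 3.4351 eV

Convert to Joules: KE_max = 3.4351 × 1.602×10⁻¹⁹ J = 5.5037e-19 J

Then use KE = ½mv² to find velocity:
v = √(2·KE/m) = √(2 × 5.5037e-19 J / 9.109e-31 kg)
v = 1.0993e+06 m/s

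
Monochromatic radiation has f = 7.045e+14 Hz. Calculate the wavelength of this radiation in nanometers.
425.54 nm

Using the wave equation: c = fλ

Solving for wavelength:
λ = c/f = (3×10⁸ m/s) / (7.045e+14 Hz)
λ = 425.54 nm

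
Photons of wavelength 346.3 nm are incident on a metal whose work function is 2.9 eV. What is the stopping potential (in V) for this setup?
0.6803 V

The stopping potential V_s satisfies: eV_s = KE_max

First, find KE_max using Einstein's equation:
E_photon = hc/λ = 3.5803 eV
KE_max = E_photon - φ = 3.5803 - 2.9 = 0.6803 eV

Since eV_s = KE_max:
V_s = KE_max/e = 0.6803 V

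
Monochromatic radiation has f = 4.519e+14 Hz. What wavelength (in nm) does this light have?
663.40 nm

Using the wave equation: c = fλ

Solving for wavelength:
λ = c/f = (3×10⁸ m/s) / (4.519e+14 Hz)
λ = 663.40 nm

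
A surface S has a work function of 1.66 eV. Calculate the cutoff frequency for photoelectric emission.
4.0139e+14 Hz

The threshold frequency is when the photon energy equals the work function:
hf₀ = φ

Solving for f₀:
f₀ = φ/h = (1.66 eV × 1.602×10⁻¹⁹ J/eV) / (6.626×10⁻³⁴ J·s)
f₀ = 4.0139e+14 Hz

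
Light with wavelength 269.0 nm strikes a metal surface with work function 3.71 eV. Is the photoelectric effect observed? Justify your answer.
Yes

For photoemission, the photon energy must exceed the work function.

Photon energy: E = hc/λ = 4.6091 eV
Work function: φ = 3.71 eV

Since E_photon (4.6091 eV) > φ (3.71 eV), photoemission WILL occur.
The threshold wavelength is λ₀ = hc/φ = 334.2 nm.
Since 269.0 nm < 334.2 nm, the light has sufficient energy.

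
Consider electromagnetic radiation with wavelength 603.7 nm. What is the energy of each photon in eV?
2.0537 eV

Using E = hf = hc/λ:

E = hc/λ = (6.626×10⁻³⁴ J·s)(3×10⁸ m/s) / (603.7×10⁻⁹ m)
E = 2.0537 eV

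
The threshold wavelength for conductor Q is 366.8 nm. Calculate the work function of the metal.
3.38 eV

At the threshold wavelength, photon energy equals work function:
φ = hc/λ₀

Calculating:
φ = (6.626×10⁻³⁴ J·s)(3×10⁸ m/s) / (366.8×10⁻⁹ m)
φ = 3.38 eV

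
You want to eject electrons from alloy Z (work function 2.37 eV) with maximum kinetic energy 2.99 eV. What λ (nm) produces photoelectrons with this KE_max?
231.31 nm

From Einstein's equation: KE_max = hc/λ - φ

Rearranging for λ:
hc/λ = KE_max + φ
λ = hc/(KE_max + φ)

Required photon energy:
E_photon = KE_max + φ = 2.99 + 2.37 = 5.36 eV

Required wavelength:
λ = hc/E_photon = (6.626×10⁻³⁴)(3×10⁸) / (5.36 × 1.602×10⁻¹⁹)
λ = 231.31 nm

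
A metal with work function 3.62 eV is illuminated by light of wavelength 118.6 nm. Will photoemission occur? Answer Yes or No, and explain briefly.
Yes

For photoemission, the photon energy must exceed the work function.

Photon energy: E = hc/λ = 10.4540 eV
Work function: φ = 3.62 eV

Since E_photon (10.4540 eV) > φ (3.62 eV), photoemission WILL occur.
The threshold wavelength is λ₀ = hc/φ = 342.5 nm.
Since 118.6 nm < 342.5 nm, the light has sufficient energy.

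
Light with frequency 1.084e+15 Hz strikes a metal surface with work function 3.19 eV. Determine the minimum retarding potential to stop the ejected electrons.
1.2931 V

The stopping potential V_s satisfies: eV_s = KE_max

First, find KE_max using Einstein's equation:
E_photon = hf = (6.626×10⁻³⁴ J·s)(1.084e+15 Hz) = 4.4831 eV
KE_max = E_photon - φ = 4.4831 - 3.19 = 1.2931 eV

Since eV_s = KE_max:
V_s = KE_max/e = 1.2931 V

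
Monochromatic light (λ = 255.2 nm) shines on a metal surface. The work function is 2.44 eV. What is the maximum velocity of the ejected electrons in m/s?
9.2232e+05 m/s

First, find the maximum kinetic energy:
E_photon = hc/λ = 4.8583 eV
KE_max = E_photon - φ = 4.8583 - 2.44 = 2.4183 eV

Convert to Joules: KE_max = 2.4183 × 1.602×10⁻¹⁹ J = 3.8746e-19 J

Then use KE = ½mv² to find velocity:
v = √(2·KE/m) = √(2 × 3.8746e-19 J / 9.109e-31 kg)
v = 9.2232e+05 m/s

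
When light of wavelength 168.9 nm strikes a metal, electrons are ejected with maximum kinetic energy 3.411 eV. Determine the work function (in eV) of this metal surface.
3.93 eV

From Einstein's photoelectric equation: KE_max = hf - φ = hc/λ - φ

Rearranging for φ:
φ = hc/λ - KE_max

Calculate photon energy:
E_photon = hc/λ = 7.3407 eV

Therefore:
φ = 7.3407 - 3.411 = 3.93 eV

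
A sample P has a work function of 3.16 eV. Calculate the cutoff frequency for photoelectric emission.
7.6408e+14 Hz

The threshold frequency is when the photon energy equals the work function:
hf₀ = φ

Solving for f₀:
f₀ = φ/h = (3.16 eV × 1.602×10⁻¹⁹ J/eV) / (6.626×10⁻³⁴ J·s)
f₀ = 7.6408e+14 Hz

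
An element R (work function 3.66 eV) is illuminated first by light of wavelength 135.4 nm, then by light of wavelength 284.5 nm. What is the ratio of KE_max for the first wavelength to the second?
7.8755

Using Einstein's equation: KE_max = hc/λ - φ

For λ₁ = 135.4 nm:
E₁ = hc/λ₁ = 9.1569 eV
KE₁ = E₁ - φ = 9.1569 - 3.66 = 5.4969 eV

For λ₂ = 284.5 nm:
E₂ = hc/λ₂ = 4.3580 eV
KE₂ = E₂ - φ = 4.3580 - 3.66 = 0.6980 eV

Ratio: KE₁/KE₂ = 5.4969/0.6980 = 7.8755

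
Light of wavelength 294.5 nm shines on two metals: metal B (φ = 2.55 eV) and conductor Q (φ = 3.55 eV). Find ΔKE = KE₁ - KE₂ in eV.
1.0000 eV

Using KE_max = hc/λ - φ for each metal:

Photon energy: E = hc/λ = 4.2100 eV

For metal B (φ₁ = 2.55 eV):
KE₁ = E - φ₁ = 4.2100 - 2.55 = 1.6600 eV

For conductor Q (φ₂ = 3.55 eV):
KE₂ = E - φ₂ = 4.2100 - 3.55 = 0.6600 eV

Difference:
ΔKE = KE₁ - KE₂ = 1.6600 - 0.6600 = 1.0000 eV

Note: The difference equals the difference in work functions: 3.55 - 2.55 = 1.00 eV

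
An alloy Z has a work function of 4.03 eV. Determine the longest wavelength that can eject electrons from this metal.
307.65 nm

The threshold wavelength is when the photon energy equals the work function:
hc/λ₀ = φ

Solving for λ₀:
λ₀ = hc/φ = (6.626×10⁻³⁴ J·s)(3×10⁸ m/s) / (4.03 eV × 1.602×10⁻¹⁹ J/eV)
λ₀ = 307.65 nm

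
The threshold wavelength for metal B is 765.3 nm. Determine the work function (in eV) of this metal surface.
1.62 eV

At the threshold wavelength, photon energy equals work function:
φ = hc/λ₀

Calculating:
φ = (6.626×10⁻³⁴ J·s)(3×10⁸ m/s) / (765.3×10⁻⁹ m)
φ = 1.62 eV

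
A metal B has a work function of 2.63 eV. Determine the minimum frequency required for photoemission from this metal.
6.3593e+14 Hz

The threshold frequency is when the photon energy equals the work function:
hf₀ = φ

Solving for f₀:
f₀ = φ/h = (2.63 eV × 1.602×10⁻¹⁹ J/eV) / (6.626×10⁻³⁴ J·s)
f₀ = 6.3593e+14 Hz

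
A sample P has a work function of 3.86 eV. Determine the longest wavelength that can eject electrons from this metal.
321.20 nm

The threshold wavelength is when the photon energy equals the work function:
hc/λ₀ = φ

Solving for λ₀:
λ₀ = hc/φ = (6.626×10⁻³⁴ J·s)(3×10⁸ m/s) / (3.86 eV × 1.602×10⁻¹⁹ J/eV)
λ₀ = 321.20 nm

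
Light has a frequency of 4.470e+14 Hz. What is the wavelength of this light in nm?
670.68 nm

Using the wave equation: c = fλ

Solving for wavelength:
λ = c/f = (3×10⁸ m/s) / (4.470e+14 Hz)
λ = 670.68 nm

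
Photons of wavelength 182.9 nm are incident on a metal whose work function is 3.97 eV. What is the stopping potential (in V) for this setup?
2.8088 V

The stopping potential V_s satisfies: eV_s = KE_max

First, find KE_max using Einstein's equation:
E_photon = hc/λ = 6.7788 eV
KE_max = E_photon - φ = 6.7788 - 3.97 = 2.8088 eV

Since eV_s = KE_max:
V_s = KE_max/e = 2.8088 V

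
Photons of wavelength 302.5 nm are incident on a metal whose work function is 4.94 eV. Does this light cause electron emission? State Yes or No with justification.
No

For photoemission, the photon energy must exceed the work function.

Photon energy: E = hc/λ = 4.0987 eV
Work function: φ = 4.94 eV

Since E_photon (4.0987 eV) < φ (4.94 eV), photoemission will NOT occur.
The threshold wavelength is λ₀ = hc/φ = 251.0 nm.
Since 302.5 nm > 251.0 nm, the photons lack sufficient energy.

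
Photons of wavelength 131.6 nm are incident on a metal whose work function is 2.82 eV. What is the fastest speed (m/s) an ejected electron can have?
1.5238e+06 m/s

First, find the maximum kinetic energy:
E_photon = hc/λ = 9.4213 eV
KE_max = E_photon - φ = 9.4213 - 2.82 = 6.6013 eV

Convert to Joules: KE_max = 6.6013 × 1.602×10⁻¹⁹ J = 1.0576e-18 J

Then use KE = ½mv² to find velocity:
v = √(2·KE/m) = √(2 × 1.0576e-18 J / 9.109e-31 kg)
v = 1.5238e+06 m/s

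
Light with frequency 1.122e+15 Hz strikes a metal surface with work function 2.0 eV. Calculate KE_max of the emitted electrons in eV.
2.6402 eV

Using Einstein's photoelectric equation: KE_max = hf - φ

First, calculate the photon energy:
E_photon = hf = (6.626×10⁻³⁴ J·s)(1.122e+15 Hz)
E_photon = 4.6402 eV

Then, the maximum kinetic energy:
KE_max = E_photon - φ = 4.6402 eV - 2.0 eV = 2.6402 eV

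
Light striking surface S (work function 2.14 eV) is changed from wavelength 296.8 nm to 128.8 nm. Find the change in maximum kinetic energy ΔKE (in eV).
5.4487 eV

Using Einstein's equation: KE_max = hc/λ - φ

For λ₁ = 296.8 nm:
KE₁ = hc/λ₁ - φ = 4.1774 - 2.14 = 2.0374 eV

For λ₂ = 128.8 nm:
KE₂ = hc/λ₂ - φ = 9.6261 - 2.14 = 7.4861 eV

Change in KE:
ΔKE = KE₂ - KE₁ = 7.4861 - 2.0374 = 5.4487 eV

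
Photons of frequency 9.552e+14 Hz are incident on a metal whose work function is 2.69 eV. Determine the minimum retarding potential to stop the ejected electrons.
1.2604 V

The stopping potential V_s satisfies: eV_s = KE_max

First, find KE_max using Einstein's equation:
E_photon = hf = (6.626×10⁻³⁴ J·s)(9.552e+14 Hz) = 3.9504 eV
KE_max = E_photon - φ = 3.9504 - 2.69 = 1.2604 eV

Since eV_s = KE_max:
V_s = KE_max/e = 1.2604 V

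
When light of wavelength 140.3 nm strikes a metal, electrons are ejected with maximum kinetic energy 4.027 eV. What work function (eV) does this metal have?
4.81 eV

From Einstein's photoelectric equation: KE_max = hf - φ = hc/λ - φ

Rearranging for φ:
φ = hc/λ - KE_max

Calculate photon energy:
E_photon = hc/λ = 8.8371 eV

Therefore:
φ = 8.8371 - 4.027 = 4.81 eV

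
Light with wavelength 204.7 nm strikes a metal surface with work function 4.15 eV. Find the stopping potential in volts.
1.9069 V

The stopping potential V_s satisfies: eV_s = KE_max

First, find KE_max using Einstein's equation:
E_photon = hc/λ = 6.0569 eV
KE_max = E_photon - φ = 6.0569 - 4.15 = 1.9069 eV

Since eV_s = KE_max:
V_s = KE_max/e = 1.9069 V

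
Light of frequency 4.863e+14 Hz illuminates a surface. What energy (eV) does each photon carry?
2.0112 eV

Using E = hf:

E = hf = (6.626×10⁻³⁴ J·s)(4.863e+14 Hz)
E = 2.0112 eV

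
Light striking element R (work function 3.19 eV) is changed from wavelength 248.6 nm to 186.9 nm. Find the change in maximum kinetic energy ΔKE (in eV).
1.6464 eV

Using Einstein's equation: KE_max = hc/λ - φ

For λ₁ = 248.6 nm:
KE₁ = hc/λ₁ - φ = 4.9873 - 3.19 = 1.7973 eV

For λ₂ = 186.9 nm:
KE₂ = hc/λ₂ - φ = 6.6337 - 3.19 = 3.4437 eV

Change in KE:
ΔKE = KE₂ - KE₁ = 3.4437 - 1.7973 = 1.6464 eV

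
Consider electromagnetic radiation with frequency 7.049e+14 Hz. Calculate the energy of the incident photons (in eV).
2.9152 eV

Using E = hf:

E = hf = (6.626×10⁻³⁴ J·s)(7.049e+14 Hz)
E = 2.9152 eV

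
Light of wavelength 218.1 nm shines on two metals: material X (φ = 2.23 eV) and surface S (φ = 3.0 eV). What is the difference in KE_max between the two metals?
0.7700 eV

Using KE_max = hc/λ - φ for each metal:

Photon energy: E = hc/λ = 5.6847 eV

For material X (φ₁ = 2.23 eV):
KE₁ = E - φ₁ = 5.6847 - 2.23 = 3.4547 eV

For surface S (φ₂ = 3.0 eV):
KE₂ = E - φ₂ = 5.6847 - 3.0 = 2.6847 eV

Difference:
ΔKE = KE₁ - KE₂ = 3.4547 - 2.6847 = 0.7700 eV

Note: The difference equals the difference in work functions: 3.0 - 2.23 = 0.77 eV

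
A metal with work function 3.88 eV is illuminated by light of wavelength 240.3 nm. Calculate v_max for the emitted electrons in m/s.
6.7090e+05 m/s

First, find the maximum kinetic energy:
E_photon = hc/λ = 5.1596 eV
KE_max = E_photon - φ = 5.1596 - 3.88 = 1.2796 eV

Convert to Joules: KE_max = 1.2796 × 1.602×10⁻¹⁹ J = 2.0501e-19 J

Then use KE = ½mv² to find velocity:
v = √(2·KE/m) = √(2 × 2.0501e-19 J / 9.109e-31 kg)
v = 6.7090e+05 m/s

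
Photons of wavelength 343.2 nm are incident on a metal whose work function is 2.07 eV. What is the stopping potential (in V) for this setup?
1.5426 V

The stopping potential V_s satisfies: eV_s = KE_max

First, find KE_max using Einstein's equation:
E_photon = hc/λ = 3.6126 eV
KE_max = E_photon - φ = 3.6126 - 2.07 = 1.5426 eV

Since eV_s = KE_max:
V_s = KE_max/e = 1.5426 V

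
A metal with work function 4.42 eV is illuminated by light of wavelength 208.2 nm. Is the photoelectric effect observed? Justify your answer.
Yes

For photoemission, the photon energy must exceed the work function.

Photon energy: E = hc/λ = 5.9551 eV
Work function: φ = 4.42 eV

Since E_photon (5.9551 eV) > φ (4.42 eV), photoemission WILL occur.
The threshold wavelength is λ₀ = hc/φ = 280.5 nm.
Since 208.2 nm < 280.5 nm, the light has sufficient energy.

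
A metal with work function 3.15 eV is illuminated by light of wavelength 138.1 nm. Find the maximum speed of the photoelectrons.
1.4318e+06 m/s

First, find the maximum kinetic energy:
E_photon = hc/λ = 8.9779 eV
KE_max = E_photon - φ = 8.9779 - 3.15 = 5.8279 eV

Convert to Joules: KE_max = 5.8279 × 1.602×10⁻¹⁹ J = 9.3373e-19 J

Then use KE = ½mv² to find velocity:
v = √(2·KE/m) = √(2 × 9.3373e-19 J / 9.109e-31 kg)
v = 1.4318e+06 m/s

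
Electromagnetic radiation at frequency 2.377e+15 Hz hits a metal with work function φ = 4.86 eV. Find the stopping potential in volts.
4.9705 V

The stopping potential V_s satisfies: eV_s = KE_max

First, find KE_max using Einstein's equation:
E_photon = hf = (6.626×10⁻³⁴ J·s)(2.377e+15 Hz) = 9.8305 eV
KE_max = E_photon - φ = 9.8305 - 4.86 = 4.9705 eV

Since eV_s = KE_max:
V_s = KE_max/e = 4.9705 V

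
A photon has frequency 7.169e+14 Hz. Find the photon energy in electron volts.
2.9649 eV

Using E = hf:

E = hf = (6.626×10⁻³⁴ J·s)(7.169e+14 Hz)
E = 2.9649 eV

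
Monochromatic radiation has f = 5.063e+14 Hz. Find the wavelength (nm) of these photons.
592.12 nm

Using the wave equation: c = fλ

Solving for wavelength:
λ = c/f = (3×10⁸ m/s) / (5.063e+14 Hz)
λ = 592.12 nm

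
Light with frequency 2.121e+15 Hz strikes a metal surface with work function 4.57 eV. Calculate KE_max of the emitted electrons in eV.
4.2018 eV

Using Einstein's photoelectric equation: KE_max = hf - φ

First, calculate the photon energy:
E_photon = hf = (6.626×10⁻³⁴ J·s)(2.121e+15 Hz)
E_photon = 8.7718 eV

Then, the maximum kinetic energy:
KE_max = E_photon - φ = 8.7718 eV - 4.57 eV = 4.2018 eV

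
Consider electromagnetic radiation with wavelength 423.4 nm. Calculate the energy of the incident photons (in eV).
2.9283 eV

Using E = hf = hc/λ:

E = hc/λ = (6.626×10⁻³⁴ J·s)(3×10⁸ m/s) / (423.4×10⁻⁹ m)
E = 2.9283 eV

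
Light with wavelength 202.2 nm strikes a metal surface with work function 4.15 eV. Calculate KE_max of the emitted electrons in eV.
1.9818 eV

Using Einstein's photoelectric equation: KE_max = hf - φ = hc/λ - φ

First, calculate the photon energy:
E_photon = hc/λ = (6.626×10⁻³⁴ J·s)(3×10⁸ m/s) / (202.2×10⁻⁹ m)
E_photon = 6.1318 eV

Then, the maximum kinetic energy:
KE_max = E_photon - φ = 6.1318 eV - 4.15 eV = 1.9818 eV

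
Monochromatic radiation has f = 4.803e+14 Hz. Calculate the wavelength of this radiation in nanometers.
624.18 nm

Using the wave equation: c = fλ

Solving for wavelength:
λ = c/f = (3×10⁸ m/s) / (4.803e+14 Hz)
λ = 624.18 nm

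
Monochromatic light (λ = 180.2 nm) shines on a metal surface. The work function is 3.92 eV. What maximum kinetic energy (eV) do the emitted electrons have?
2.9604 eV

Using Einstein's photoelectric equation: KE_max = hf - φ = hc/λ - φ

First, calculate the photon energy:
E_photon = hc/λ = (6.626×10⁻³⁴ J·s)(3×10⁸ m/s) / (180.2×10⁻⁹ m)
E_photon = 6.8804 eV

Then, the maximum kinetic energy:
KE_max = E_photon - φ = 6.8804 eV - 3.92 eV = 2.9604 eV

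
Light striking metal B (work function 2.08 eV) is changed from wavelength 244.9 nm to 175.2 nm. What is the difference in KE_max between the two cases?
2.0141 eV

Using Einstein's equation: KE_max = hc/λ - φ

For λ₁ = 244.9 nm:
KE₁ = hc/λ₁ - φ = 5.0626 - 2.08 = 2.9826 eV

For λ₂ = 175.2 nm:
KE₂ = hc/λ₂ - φ = 7.0767 - 2.08 = 4.9967 eV

Change in KE:
ΔKE = KE₂ - KE₁ = 4.9967 - 2.9826 = 2.0141 eV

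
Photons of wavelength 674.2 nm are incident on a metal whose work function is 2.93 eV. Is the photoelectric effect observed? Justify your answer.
No

For photoemission, the photon energy must exceed the work function.

Photon energy: E = hc/λ = 1.8390 eV
Work function: φ = 2.93 eV

Since E_photon (1.8390 eV) < φ (2.93 eV), photoemission will NOT occur.
The threshold wavelength is λ₀ = hc/φ = 423.2 nm.
Since 674.2 nm > 423.2 nm, the photons lack sufficient energy.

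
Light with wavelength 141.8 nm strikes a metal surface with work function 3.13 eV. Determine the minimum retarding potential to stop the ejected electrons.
5.6136 V

The stopping potential V_s satisfies: eV_s = KE_max

First, find KE_max using Einstein's equation:
E_photon = hc/λ = 8.7436 eV
KE_max = E_photon - φ = 8.7436 - 3.13 = 5.6136 eV

Since eV_s = KE_max:
V_s = KE_max/e = 5.6136 V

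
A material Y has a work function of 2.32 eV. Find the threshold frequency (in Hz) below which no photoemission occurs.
5.6097e+14 Hz

The threshold frequency is when the photon energy equals the work function:
hf₀ = φ

Solving for f₀:
f₀ = φ/h = (2.32 eV × 1.602×10⁻¹⁹ J/eV) / (6.626×10⁻³⁴ J·s)
f₀ = 5.6097e+14 Hz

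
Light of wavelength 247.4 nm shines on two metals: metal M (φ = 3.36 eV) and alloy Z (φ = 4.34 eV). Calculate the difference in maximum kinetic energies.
0.9800 eV

Using KE_max = hc/λ - φ for each metal:

Photon energy: E = hc/λ = 5.0115 eV

For metal M (φ₁ = 3.36 eV):
KE₁ = E - φ₁ = 5.0115 - 3.36 = 1.6515 eV

For alloy Z (φ₂ = 4.34 eV):
KE₂ = E - φ₂ = 5.0115 - 4.34 = 0.6715 eV

Difference:
ΔKE = KE₁ - KE₂ = 1.6515 - 0.6715 = 0.9800 eV

Note: The difference equals the difference in work functions: 4.34 - 3.36 = 0.98 eV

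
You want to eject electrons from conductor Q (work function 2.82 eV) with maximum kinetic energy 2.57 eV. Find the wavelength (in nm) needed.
230.03 nm

From Einstein's equation: KE_max = hc/λ - φ

Rearranging for λ:
hc/λ = KE_max + φ
λ = hc/(KE_max + φ)

Required photon energy:
E_photon = KE_max + φ = 2.57 + 2.82 = 5.39 eV

Required wavelength:
λ = hc/E_photon = (6.626×10⁻³⁴)(3×10⁸) / (5.39 × 1.602×10⁻¹⁹)
λ = 230.03 nm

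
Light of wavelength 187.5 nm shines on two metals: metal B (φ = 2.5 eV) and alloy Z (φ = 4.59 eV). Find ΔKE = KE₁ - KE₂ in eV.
2.0900 eV

Using KE_max = hc/λ - φ for each metal:

Photon energy: E = hc/λ = 6.6125 eV

For metal B (φ₁ = 2.5 eV):
KE₁ = E - φ₁ = 6.6125 - 2.5 = 4.1125 eV

For alloy Z (φ₂ = 4.59 eV):
KE₂ = E - φ₂ = 6.6125 - 4.59 = 2.0225 eV

Difference:
ΔKE = KE₁ - KE₂ = 4.1125 - 2.0225 = 2.0900 eV

Note: The difference equals the difference in work functions: 4.59 - 2.5 = 2.09 eV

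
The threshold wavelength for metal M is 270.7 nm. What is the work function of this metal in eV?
4.58 eV

At the threshold wavelength, photon energy equals work function:
φ = hc/λ₀

Calculating:
φ = (6.626×10⁻³⁴ J·s)(3×10⁸ m/s) / (270.7×10⁻⁹ m)
φ = 4.58 eV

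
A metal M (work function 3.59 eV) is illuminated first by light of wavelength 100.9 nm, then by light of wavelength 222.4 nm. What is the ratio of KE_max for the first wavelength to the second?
4.3822

Using Einstein's equation: KE_max = hc/λ - φ

For λ₁ = 100.9 nm:
E₁ = hc/λ₁ = 12.2878 eV
KE₁ = E₁ - φ = 12.2878 - 3.59 = 8.6978 eV

For λ₂ = 222.4 nm:
E₂ = hc/λ₂ = 5.5748 eV
KE₂ = E₂ - φ = 5.5748 - 3.59 = 1.9848 eV

Ratio: KE₁/KE₂ = 8.6978/1.9848 = 4.3822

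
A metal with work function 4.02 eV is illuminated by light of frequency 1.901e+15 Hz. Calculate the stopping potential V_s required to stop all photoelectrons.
3.8419 V

The stopping potential V_s satisfies: eV_s = KE_max

First, find KE_max using Einstein's equation:
E_photon = hf = (6.626×10⁻³⁴ J·s)(1.901e+15 Hz) = 7.8619 eV
KE_max = E_photon - φ = 7.8619 - 4.02 = 3.8419 eV

Since eV_s = KE_max:
V_s = KE_max/e = 3.8419 V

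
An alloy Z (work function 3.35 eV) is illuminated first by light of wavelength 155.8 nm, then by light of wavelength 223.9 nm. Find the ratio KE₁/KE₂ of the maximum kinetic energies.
2.1065

Using Einstein's equation: KE_max = hc/λ - φ

For λ₁ = 155.8 nm:
E₁ = hc/λ₁ = 7.9579 eV
KE₁ = E₁ - φ = 7.9579 - 3.35 = 4.6079 eV

For λ₂ = 223.9 nm:
E₂ = hc/λ₂ = 5.5375 eV
KE₂ = E₂ - φ = 5.5375 - 3.35 = 2.1875 eV

Ratio: KE₁/KE₂ = 4.6079/2.1875 = 2.1065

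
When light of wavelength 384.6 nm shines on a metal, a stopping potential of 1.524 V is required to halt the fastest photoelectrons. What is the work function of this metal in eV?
1.70 eV

The stopping potential gives the maximum kinetic energy: KE_max = eV_s = 1.524 eV

From Einstein's photoelectric equation: KE_max = hc/λ - φ
Rearranging: φ = hc/λ - KE_max

Calculate photon energy:
E_photon = hc/λ = (6.626×10⁻³⁴ J·s)(3×10⁸ m/s) / (384.6×10⁻⁹ m) = 3.2237 eV

Therefore:
φ = 3.2237 - 1.524 = 1.70 eV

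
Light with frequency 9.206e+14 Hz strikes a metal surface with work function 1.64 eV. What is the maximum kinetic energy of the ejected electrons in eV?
2.1673 eV

Using Einstein's photoelectric equation: KE_max = hf - φ

First, calculate the photon energy:
E_photon = hf = (6.626×10⁻³⁴ J·s)(9.206e+14 Hz)
E_photon = 3.8073 eV

Then, the maximum kinetic energy:
KE_max = E_photon - φ = 3.8073 eV - 1.64 eV = 2.1673 eV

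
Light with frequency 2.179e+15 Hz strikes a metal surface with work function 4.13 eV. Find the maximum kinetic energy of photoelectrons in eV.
4.8816 eV

Using Einstein's photoelectric equation: KE_max = hf - φ

First, calculate the photon energy:
E_photon = hf = (6.626×10⁻³⁴ J·s)(2.179e+15 Hz)
E_photon = 9.0116 eV

Then, the maximum kinetic energy:
KE_max = E_photon - φ = 9.0116 eV - 4.13 eV = 4.8816 eV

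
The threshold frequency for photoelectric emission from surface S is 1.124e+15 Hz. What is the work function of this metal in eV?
4.65 eV

At the threshold frequency, photon energy equals work function:
φ = hf₀

Calculating:
φ = (6.626×10⁻³⁴ J·s)(1.124e+15 Hz)
φ = 4.65 eV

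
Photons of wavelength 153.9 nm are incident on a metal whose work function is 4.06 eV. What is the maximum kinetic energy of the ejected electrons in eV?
3.9962 eV

Using Einstein's photoelectric equation: KE_max = hf - φ = hc/λ - φ

First, calculate the photon energy:
E_photon = hc/λ = (6.626×10⁻³⁴ J·s)(3×10⁸ m/s) / (153.9×10⁻⁹ m)
E_photon = 8.0562 eV

Then, the maximum kinetic energy:
KE_max = E_photon - φ = 8.0562 eV - 4.06 eV = 3.9962 eV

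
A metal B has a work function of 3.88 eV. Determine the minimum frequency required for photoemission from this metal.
9.3818e+14 Hz

The threshold frequency is when the photon energy equals the work function:
hf₀ = φ

Solving for f₀:
f₀ = φ/h = (3.88 eV × 1.602×10⁻¹⁹ J/eV) / (6.626×10⁻³⁴ J·s)
f₀ = 9.3818e+14 Hz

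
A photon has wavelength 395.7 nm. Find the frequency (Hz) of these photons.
7.5763e+14 Hz

Using the wave equation: c = fλ

Solving for frequency:
f = c/λ = (3×10⁸ m/s) / (395.7×10⁻⁹ m)
f = 7.5763e+14 Hz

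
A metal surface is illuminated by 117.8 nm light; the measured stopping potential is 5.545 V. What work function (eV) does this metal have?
4.98 eV

The stopping potential gives the maximum kinetic energy: KE_max = eV_s = 5.545 eV

From Einstein's photoelectric equation: KE_max = hc/λ - φ
Rearranging: φ = hc/λ - KE_max

Calculate photon energy:
E_photon = hc/λ = (6.626×10⁻³⁴ J·s)(3×10⁸ m/s) / (117.8×10⁻⁹ m) = 10.5250 eV

Therefore:
φ = 10.5250 - 5.545 = 4.98 eV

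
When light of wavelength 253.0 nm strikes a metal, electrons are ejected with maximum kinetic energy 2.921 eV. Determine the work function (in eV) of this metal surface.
1.98 eV

From Einstein's photoelectric equation: KE_max = hf - φ = hc/λ - φ

Rearranging for φ:
φ = hc/λ - KE_max

Calculate photon energy:
E_photon = hc/λ = 4.9006 eV

Therefore:
φ = 4.9006 - 2.921 = 1.98 eV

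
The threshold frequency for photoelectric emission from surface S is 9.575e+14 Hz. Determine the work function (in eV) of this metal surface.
3.96 eV

At the threshold frequency, photon energy equals work function:
φ = hf₀

Calculating:
φ = (6.626×10⁻³⁴ J·s)(9.575e+14 Hz)
φ = 3.96 eV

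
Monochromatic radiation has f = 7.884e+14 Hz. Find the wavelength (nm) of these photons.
380.25 nm

Using the wave equation: c = fλ

Solving for wavelength:
λ = c/f = (3×10⁸ m/s) / (7.884e+14 Hz)
λ = 380.25 nm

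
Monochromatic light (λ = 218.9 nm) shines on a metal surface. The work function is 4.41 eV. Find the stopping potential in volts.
1.2540 V

The stopping potential V_s satisfies: eV_s = KE_max

First, find KE_max using Einstein's equation:
E_photon = hc/λ = 5.6640 eV
KE_max = E_photon - φ = 5.6640 - 4.41 = 1.2540 eV

Since eV_s = KE_max:
V_s = KE_max/e = 1.2540 V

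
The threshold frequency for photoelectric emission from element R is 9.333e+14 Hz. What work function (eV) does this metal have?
3.86 eV

At the threshold frequency, photon energy equals work function:
φ = hf₀

Calculating:
φ = (6.626×10⁻³⁴ J·s)(9.333e+14 Hz)
φ = 3.86 eV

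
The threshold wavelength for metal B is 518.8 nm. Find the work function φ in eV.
2.39 eV

At the threshold wavelength, photon energy equals work function:
φ = hc/λ₀

Calculating:
φ = (6.626×10⁻³⁴ J·s)(3×10⁸ m/s) / (518.8×10⁻⁹ m)
φ = 2.39 eV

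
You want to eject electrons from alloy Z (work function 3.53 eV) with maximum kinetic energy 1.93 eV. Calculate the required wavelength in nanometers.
227.08 nm

From Einstein's equation: KE_max = hc/λ - φ

Rearranging for λ:
hc/λ = KE_max + φ
λ = hc/(KE_max + φ)

Required photon energy:
E_photon = KE_max + φ = 1.93 + 3.53 = 5.46 eV

Required wavelength:
λ = hc/E_photon = (6.626×10⁻³⁴)(3×10⁸) / (5.46 × 1.602×10⁻¹⁹)
λ = 227.08 nm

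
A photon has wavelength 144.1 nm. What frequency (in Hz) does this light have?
2.0804e+15 Hz

Using the wave equation: c = fλ

Solving for frequency:
f = c/λ = (3×10⁸ m/s) / (144.1×10⁻⁹ m)
f = 2.0804e+15 Hz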